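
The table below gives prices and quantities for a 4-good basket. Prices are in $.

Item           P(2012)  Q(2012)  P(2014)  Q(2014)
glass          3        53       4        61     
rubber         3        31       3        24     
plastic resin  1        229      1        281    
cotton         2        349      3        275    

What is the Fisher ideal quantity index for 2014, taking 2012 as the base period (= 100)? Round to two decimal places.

91.02

Laspeyres component (base-period weights):
ΣP(2012)Q(2014) = 3×61 + 3×24 + 1×281 + 2×275 = 183 + 72 + 281 + 550 = 1086
ΣP(2012)Q(2012) = 3×53 + 3×31 + 1×229 + 2×349 = 159 + 93 + 229 + 698 = 1179
L = 1086 / 1179 × 100 = 92.1120
Paasche component (current-period weights):
ΣP(2014)Q(2014) = 4×61 + 3×24 + 1×281 + 3×275 = 244 + 72 + 281 + 825 = 1422
ΣP(2014)Q(2012) = 4×53 + 3×31 + 1×229 + 3×349 = 212 + 93 + 229 + 1047 = 1581
P = 1422 / 1581 × 100 = 89.9431
Fisher = √(L × P) = √(92.1120 × 89.9431) = 91.0211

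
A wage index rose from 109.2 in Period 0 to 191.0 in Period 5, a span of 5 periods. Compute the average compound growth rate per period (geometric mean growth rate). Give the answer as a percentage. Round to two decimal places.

11.83%

Growth factor = (191.0/109.2)^(1/5) = (1.749084)^(1/5) = 1.118310
Growth rate = 1.118310 − 1 = 0.118310 = 11.8310%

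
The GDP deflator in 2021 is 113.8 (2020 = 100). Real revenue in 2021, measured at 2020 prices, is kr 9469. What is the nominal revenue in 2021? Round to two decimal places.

10775.72

Nominal = Real × (Index/100) = 9469 × (113.8/100)
        = 9469 × 1.138 = 10775.7220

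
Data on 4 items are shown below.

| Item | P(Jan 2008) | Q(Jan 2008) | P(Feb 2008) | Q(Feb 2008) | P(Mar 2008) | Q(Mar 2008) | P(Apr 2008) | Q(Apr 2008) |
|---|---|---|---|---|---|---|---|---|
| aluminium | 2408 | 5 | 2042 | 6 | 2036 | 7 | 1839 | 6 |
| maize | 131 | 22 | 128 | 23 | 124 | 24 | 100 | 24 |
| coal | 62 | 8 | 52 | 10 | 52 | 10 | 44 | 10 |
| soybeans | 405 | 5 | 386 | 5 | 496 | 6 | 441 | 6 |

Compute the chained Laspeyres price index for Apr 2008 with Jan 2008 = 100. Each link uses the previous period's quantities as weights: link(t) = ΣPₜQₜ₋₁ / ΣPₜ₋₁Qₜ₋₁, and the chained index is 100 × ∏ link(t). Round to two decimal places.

79.94

Link Jan 2008→Feb 2008:
ΣP(Feb 2008)Q(Jan 2008) = 2042×5 + 128×22 + 52×8 + 386×5 = 10210 + 2816 + 416 + 1930 = 15372
ΣP(Jan 2008)Q(Jan 2008) = 2408×5 + 131×22 + 62×8 + 405×5 = 12040 + 2882 + 496 + 2025 = 17443
link = 15372/17443 = 0.881270
Link Feb 2008→Mar 2008:
ΣP(Mar 2008)Q(Feb 2008) = 2036×6 + 124×23 + 52×10 + 496×5 = 12216 + 2852 + 520 + 2480 = 18068
ΣP(Feb 2008)Q(Feb 2008) = 2042×6 + 128×23 + 52×10 + 386×5 = 12252 + 2944 + 520 + 1930 = 17646
link = 18068/17646 = 1.023915
Link Mar 2008→Apr 2008:
ΣP(Apr 2008)Q(Mar 2008) = 1839×7 + 100×24 + 44×10 + 441×6 = 12873 + 2400 + 440 + 2646 = 18359
ΣP(Mar 2008)Q(Mar 2008) = 2036×7 + 124×24 + 52×10 + 496×6 = 14252 + 2976 + 520 + 2976 = 20724
link = 18359/20724 = 0.885881
Chained index = 100 × 0.881270 × 1.023915 × 0.885881 = 79.9371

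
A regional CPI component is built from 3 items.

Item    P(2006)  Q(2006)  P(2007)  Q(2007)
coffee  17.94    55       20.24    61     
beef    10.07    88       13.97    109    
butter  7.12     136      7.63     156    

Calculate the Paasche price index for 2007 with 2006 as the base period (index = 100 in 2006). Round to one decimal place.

Paasche price index uses current-period quantities as weights.
ΣP(2007)·Q(2007) = 20.24×61 + 13.97×109 + 7.63×156 = 1234.64 + 1522.73 + 1190.28 = 3947.65
ΣP(2006)·Q(2007) = 17.94×61 + 10.07×109 + 7.12×156 = 1094.34 + 1097.63 + 1110.72 = 3302.69
Index = 3947.65 / 3302.69 × 100 = 119.5283

119.5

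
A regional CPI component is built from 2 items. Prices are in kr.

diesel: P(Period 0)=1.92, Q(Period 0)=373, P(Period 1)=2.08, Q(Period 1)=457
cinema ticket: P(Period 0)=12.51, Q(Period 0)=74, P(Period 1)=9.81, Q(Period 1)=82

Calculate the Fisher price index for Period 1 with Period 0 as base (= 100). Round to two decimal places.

Laspeyres component (base-period weights):
ΣP(Period 1)Q(Period 0) = 2.08×373 + 9.81×74 = 775.84 + 725.94 = 1501.78
ΣP(Period 0)Q(Period 0) = 1.92×373 + 12.51×74 = 716.16 + 925.74 = 1641.9
L = 1501.78 / 1641.9 × 100 = 91.4660
Paasche component (current-period weights):
ΣP(Period 1)Q(Period 1) = 2.08×457 + 9.81×82 = 950.56 + 804.42 = 1754.98
ΣP(Period 0)Q(Period 1) = 1.92×457 + 12.51×82 = 877.44 + 1025.82 = 1903.26
P = 1754.98 / 1903.26 × 100 = 92.2092
Fisher = √(L × P) = √(91.4660 × 92.2092) = 91.8368

91.84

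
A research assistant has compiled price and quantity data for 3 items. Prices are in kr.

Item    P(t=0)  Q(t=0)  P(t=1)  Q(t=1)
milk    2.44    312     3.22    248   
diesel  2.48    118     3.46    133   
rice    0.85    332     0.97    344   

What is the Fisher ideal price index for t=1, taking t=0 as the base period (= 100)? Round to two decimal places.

Laspeyres component (base-period weights):
ΣP(t=1)Q(t=0) = 3.22×312 + 3.46×118 + 0.97×332 = 1004.64 + 408.28 + 322.04 = 1734.96
ΣP(t=0)Q(t=0) = 2.44×312 + 2.48×118 + 0.85×332 = 761.28 + 292.64 + 282.2 = 1336.12
L = 1734.96 / 1336.12 × 100 = 129.8506
Paasche component (current-period weights):
ΣP(t=1)Q(t=1) = 3.22×248 + 3.46×133 + 0.97×344 = 798.56 + 460.18 + 333.68 = 1592.42
ΣP(t=0)Q(t=1) = 2.44×248 + 2.48×133 + 0.85×344 = 605.12 + 329.84 + 292.4 = 1227.36
P = 1592.42 / 1227.36 × 100 = 129.7435
Fisher = √(L × P) = √(129.8506 × 129.7435) = 129.7971

129.80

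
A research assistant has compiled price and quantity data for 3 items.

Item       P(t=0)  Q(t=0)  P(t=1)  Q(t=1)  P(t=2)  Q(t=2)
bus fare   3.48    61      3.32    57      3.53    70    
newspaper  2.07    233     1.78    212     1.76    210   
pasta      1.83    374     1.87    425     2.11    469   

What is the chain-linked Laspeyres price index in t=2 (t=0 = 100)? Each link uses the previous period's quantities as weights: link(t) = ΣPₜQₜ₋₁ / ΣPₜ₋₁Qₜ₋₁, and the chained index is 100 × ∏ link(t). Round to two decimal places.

Link t=0→t=1:
ΣP(t=1)Q(t=0) = 3.32×61 + 1.78×233 + 1.87×374 = 202.52 + 414.74 + 699.38 = 1316.64
ΣP(t=0)Q(t=0) = 3.48×61 + 2.07×233 + 1.83×374 = 212.28 + 482.31 + 684.42 = 1379.01
link = 1316.64/1379.01 = 0.954772
Link t=1→t=2:
ΣP(t=2)Q(t=1) = 3.53×57 + 1.76×212 + 2.11×425 = 201.21 + 373.12 + 896.75 = 1471.08
ΣP(t=1)Q(t=1) = 3.32×57 + 1.78×212 + 1.87×425 = 189.24 + 377.36 + 794.75 = 1361.35
link = 1471.08/1361.35 = 1.080604
Chained index = 100 × 0.954772 × 1.080604 = 103.1730

103.17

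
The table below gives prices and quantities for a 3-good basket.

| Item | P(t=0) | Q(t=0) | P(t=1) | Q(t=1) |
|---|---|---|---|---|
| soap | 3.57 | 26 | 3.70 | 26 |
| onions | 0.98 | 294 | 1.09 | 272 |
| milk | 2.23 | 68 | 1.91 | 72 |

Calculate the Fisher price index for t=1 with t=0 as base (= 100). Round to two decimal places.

102.30

Laspeyres component (base-period weights):
ΣP(t=1)Q(t=0) = 3.70×26 + 1.09×294 + 1.91×68 = 96.2 + 320.46 + 129.88 = 546.54
ΣP(t=0)Q(t=0) = 3.57×26 + 0.98×294 + 2.23×68 = 92.82 + 288.12 + 151.64 = 532.58
L = 546.54 / 532.58 × 100 = 102.6212
Paasche component (current-period weights):
ΣP(t=1)Q(t=1) = 3.70×26 + 1.09×272 + 1.91×72 = 96.2 + 296.48 + 137.52 = 530.2
ΣP(t=0)Q(t=1) = 3.57×26 + 0.98×272 + 2.23×72 = 92.82 + 266.56 + 160.56 = 519.94
P = 530.2 / 519.94 × 100 = 101.9733
Fisher = √(L × P) = √(102.6212 × 101.9733) = 102.2967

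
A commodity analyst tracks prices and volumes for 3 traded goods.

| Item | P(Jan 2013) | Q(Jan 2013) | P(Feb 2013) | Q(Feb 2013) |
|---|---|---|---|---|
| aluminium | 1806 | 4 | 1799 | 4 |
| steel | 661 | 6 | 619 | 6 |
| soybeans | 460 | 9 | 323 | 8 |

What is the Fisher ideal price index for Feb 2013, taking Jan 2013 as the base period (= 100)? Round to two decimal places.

90.44

Laspeyres component (base-period weights):
ΣP(Feb 2013)Q(Jan 2013) = 1799×4 + 619×6 + 323×9 = 7196 + 3714 + 2907 = 13817
ΣP(Jan 2013)Q(Jan 2013) = 1806×4 + 661×6 + 460×9 = 7224 + 3966 + 4140 = 15330
L = 13817 / 15330 × 100 = 90.1305
Paasche component (current-period weights):
ΣP(Feb 2013)Q(Feb 2013) = 1799×4 + 619×6 + 323×8 = 7196 + 3714 + 2584 = 13494
ΣP(Jan 2013)Q(Feb 2013) = 1806×4 + 661×6 + 460×8 = 7224 + 3966 + 3680 = 14870
P = 13494 / 14870 × 100 = 90.7465
Fisher = √(L × P) = √(90.1305 × 90.7465) = 90.4379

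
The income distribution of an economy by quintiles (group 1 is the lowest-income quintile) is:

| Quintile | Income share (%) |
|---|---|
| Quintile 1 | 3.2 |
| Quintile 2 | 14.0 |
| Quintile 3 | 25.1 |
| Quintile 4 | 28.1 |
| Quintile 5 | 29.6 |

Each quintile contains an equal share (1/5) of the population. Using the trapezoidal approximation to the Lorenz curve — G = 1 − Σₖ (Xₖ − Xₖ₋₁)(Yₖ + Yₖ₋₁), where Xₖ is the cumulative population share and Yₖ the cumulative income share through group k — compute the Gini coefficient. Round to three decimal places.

Cumulative income shares Yₖ: 0.0320, 0.1720, 0.4230, 0.7040, 1.0000
Σ (Xₖ−Xₖ₋₁)(Yₖ+Yₖ₋₁) = (1/5)(0.0320+0.0000) + (1/5)(0.1720+0.0320) + (1/5)(0.4230+0.1720) + (1/5)(0.7040+0.4230) + (1/5)(1.0000+0.7040)
  = 0.0064 + 0.0408 + 0.1190 + 0.2254 + 0.3408 = 0.7324
G = 1 − 0.7324 = 0.2676

0.268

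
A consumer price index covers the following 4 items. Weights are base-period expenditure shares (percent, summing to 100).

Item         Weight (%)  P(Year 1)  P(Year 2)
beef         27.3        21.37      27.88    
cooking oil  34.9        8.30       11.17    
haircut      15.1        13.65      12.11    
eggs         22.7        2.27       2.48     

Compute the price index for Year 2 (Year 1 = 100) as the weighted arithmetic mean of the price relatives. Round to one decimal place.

120.8

beef: 27.3 × (27.88/21.37) = 27.3 × 1.304633 = 35.6165
cooking oil: 34.9 × (11.17/8.30) = 34.9 × 1.345783 = 46.9678
haircut: 15.1 × (12.11/13.65) = 15.1 × 0.887179 = 13.3964
eggs: 22.7 × (2.48/2.27) = 22.7 × 1.092511 = 24.8000
Index = Σ wᵢ·(p₁ᵢ/p₀ᵢ) = 35.6165 + 46.9678 + 13.3964 + 24.8000 = 120.7807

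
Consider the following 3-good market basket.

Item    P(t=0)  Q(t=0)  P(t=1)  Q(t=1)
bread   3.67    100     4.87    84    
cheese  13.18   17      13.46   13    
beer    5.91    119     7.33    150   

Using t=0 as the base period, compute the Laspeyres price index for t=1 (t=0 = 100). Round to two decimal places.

Laspeyres price index uses base-period quantities as weights.
ΣP(t=1)·Q(t=0) = 4.87×100 + 13.46×17 + 7.33×119 = 487 + 228.82 + 872.27 = 1588.09
ΣP(t=0)·Q(t=0) = 3.67×100 + 13.18×17 + 5.91×119 = 367 + 224.06 + 703.29 = 1294.35
Index = 1588.09 / 1294.35 × 100 = 122.6940

122.69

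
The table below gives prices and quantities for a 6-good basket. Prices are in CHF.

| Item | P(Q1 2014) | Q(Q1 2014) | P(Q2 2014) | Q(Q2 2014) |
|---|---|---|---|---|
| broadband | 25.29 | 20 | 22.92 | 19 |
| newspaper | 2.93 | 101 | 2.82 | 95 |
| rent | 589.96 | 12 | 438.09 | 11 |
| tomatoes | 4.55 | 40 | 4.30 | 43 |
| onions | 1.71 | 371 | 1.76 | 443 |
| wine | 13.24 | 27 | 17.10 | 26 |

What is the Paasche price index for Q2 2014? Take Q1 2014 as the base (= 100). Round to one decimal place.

81.1

Paasche price index uses current-period quantities as weights.
ΣP(Q2 2014)·Q(Q2 2014) = 22.92×19 + 2.82×95 + 438.09×11 + 4.30×43 + 1.76×443 + 17.10×26 = 435.48 + 267.9 + 4818.99 + 184.9 + 779.68 + 444.6 = 6931.55
ΣP(Q1 2014)·Q(Q2 2014) = 25.29×19 + 2.93×95 + 589.96×11 + 4.55×43 + 1.71×443 + 13.24×26 = 480.51 + 278.35 + 6489.56 + 195.65 + 757.53 + 344.24 = 8545.84
Index = 6931.55 / 8545.84 × 100 = 81.1102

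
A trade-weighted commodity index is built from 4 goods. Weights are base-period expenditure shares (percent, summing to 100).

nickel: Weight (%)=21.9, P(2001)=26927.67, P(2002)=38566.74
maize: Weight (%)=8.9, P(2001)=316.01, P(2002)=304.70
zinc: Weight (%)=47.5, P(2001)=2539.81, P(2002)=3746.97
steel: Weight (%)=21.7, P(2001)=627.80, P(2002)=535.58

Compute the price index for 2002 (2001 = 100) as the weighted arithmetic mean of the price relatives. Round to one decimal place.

128.5

nickel: 21.9 × (38566.74/26927.67) = 21.9 × 1.432235 = 31.3659
maize: 8.9 × (304.70/316.01) = 8.9 × 0.964210 = 8.5815
zinc: 47.5 × (3746.97/2539.81) = 47.5 × 1.475295 = 70.0765
steel: 21.7 × (535.58/627.80) = 21.7 × 0.853106 = 18.5124
Index = Σ wᵢ·(p₁ᵢ/p₀ᵢ) = 31.3659 + 8.5815 + 70.0765 + 18.5124 = 128.5363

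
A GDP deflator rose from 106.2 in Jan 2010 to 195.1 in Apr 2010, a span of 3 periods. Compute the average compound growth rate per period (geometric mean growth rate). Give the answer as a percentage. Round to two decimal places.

22.47%

Growth factor = (195.1/106.2)^(1/3) = (1.837100)^(1/3) = 1.224741
Growth rate = 1.224741 − 1 = 0.224741 = 22.4741%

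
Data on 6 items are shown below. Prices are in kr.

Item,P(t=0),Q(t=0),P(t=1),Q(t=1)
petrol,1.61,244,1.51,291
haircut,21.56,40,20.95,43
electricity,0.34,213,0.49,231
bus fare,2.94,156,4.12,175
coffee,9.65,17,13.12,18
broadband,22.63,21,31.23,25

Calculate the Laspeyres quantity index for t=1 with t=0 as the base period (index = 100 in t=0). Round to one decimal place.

Laspeyres quantity index uses base-period prices as weights.
ΣP(t=0)·Q(t=1) = 1.61×291 + 21.56×43 + 0.34×231 + 2.94×175 + 9.65×18 + 22.63×25 = 468.51 + 927.08 + 78.54 + 514.5 + 173.7 + 565.75 = 2728.08
ΣP(t=0)·Q(t=0) = 1.61×244 + 21.56×40 + 0.34×213 + 2.94×156 + 9.65×17 + 22.63×21 = 392.84 + 862.4 + 72.42 + 458.64 + 164.05 + 475.23 = 2425.58
Index = 2728.08 / 2425.58 × 100 = 112.4712

112.5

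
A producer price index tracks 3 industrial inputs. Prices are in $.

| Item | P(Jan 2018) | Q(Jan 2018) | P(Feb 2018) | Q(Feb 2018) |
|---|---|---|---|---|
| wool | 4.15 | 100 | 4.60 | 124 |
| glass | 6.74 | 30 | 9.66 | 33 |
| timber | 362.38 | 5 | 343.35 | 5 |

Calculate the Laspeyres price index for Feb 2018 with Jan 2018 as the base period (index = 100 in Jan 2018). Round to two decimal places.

101.54

Laspeyres price index uses base-period quantities as weights.
ΣP(Feb 2018)·Q(Jan 2018) = 4.60×100 + 9.66×30 + 343.35×5 = 460 + 289.8 + 1716.75 = 2466.55
ΣP(Jan 2018)·Q(Jan 2018) = 4.15×100 + 6.74×30 + 362.38×5 = 415 + 202.2 + 1811.9 = 2429.1
Index = 2466.55 / 2429.1 × 100 = 101.5417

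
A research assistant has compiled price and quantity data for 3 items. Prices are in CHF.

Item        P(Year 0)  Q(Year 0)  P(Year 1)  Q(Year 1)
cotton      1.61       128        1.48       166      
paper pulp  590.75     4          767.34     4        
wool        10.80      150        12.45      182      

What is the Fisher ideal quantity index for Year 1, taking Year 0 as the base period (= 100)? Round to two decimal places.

Laspeyres component (base-period weights):
ΣP(Year 0)Q(Year 1) = 1.61×166 + 590.75×4 + 10.80×182 = 267.26 + 2363 + 1965.6 = 4595.86
ΣP(Year 0)Q(Year 0) = 1.61×128 + 590.75×4 + 10.80×150 = 206.08 + 2363 + 1620 = 4189.08
L = 4595.86 / 4189.08 × 100 = 109.7105
Paasche component (current-period weights):
ΣP(Year 1)Q(Year 1) = 1.48×166 + 767.34×4 + 12.45×182 = 245.68 + 3069.36 + 2265.9 = 5580.94
ΣP(Year 1)Q(Year 0) = 1.48×128 + 767.34×4 + 12.45×150 = 189.44 + 3069.36 + 1867.5 = 5126.3
P = 5580.94 / 5126.3 × 100 = 108.8688
Fisher = √(L × P) = √(109.7105 × 108.8688) = 109.2888

109.29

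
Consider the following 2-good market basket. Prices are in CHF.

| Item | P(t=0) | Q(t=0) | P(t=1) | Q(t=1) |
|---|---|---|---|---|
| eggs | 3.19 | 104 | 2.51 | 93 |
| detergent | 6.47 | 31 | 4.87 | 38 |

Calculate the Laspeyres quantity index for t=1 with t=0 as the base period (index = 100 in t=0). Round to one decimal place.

Laspeyres quantity index uses base-period prices as weights.
ΣP(t=0)·Q(t=1) = 3.19×93 + 6.47×38 = 296.67 + 245.86 = 542.53
ΣP(t=0)·Q(t=0) = 3.19×104 + 6.47×31 = 331.76 + 200.57 = 532.33
Index = 542.53 / 532.33 × 100 = 101.9161

101.9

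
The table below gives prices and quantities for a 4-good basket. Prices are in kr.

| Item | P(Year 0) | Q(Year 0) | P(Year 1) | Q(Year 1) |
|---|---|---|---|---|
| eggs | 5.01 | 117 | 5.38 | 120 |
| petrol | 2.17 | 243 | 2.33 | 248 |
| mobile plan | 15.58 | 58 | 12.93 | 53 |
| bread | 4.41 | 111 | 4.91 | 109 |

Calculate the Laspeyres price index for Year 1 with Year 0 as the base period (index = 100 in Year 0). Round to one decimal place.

99.4

Laspeyres price index uses base-period quantities as weights.
ΣP(Year 1)·Q(Year 0) = 5.38×117 + 2.33×243 + 12.93×58 + 4.91×111 = 629.46 + 566.19 + 749.94 + 545.01 = 2490.6
ΣP(Year 0)·Q(Year 0) = 5.01×117 + 2.17×243 + 15.58×58 + 4.41×111 = 586.17 + 527.31 + 903.64 + 489.51 = 2506.63
Index = 2490.6 / 2506.63 × 100 = 99.3605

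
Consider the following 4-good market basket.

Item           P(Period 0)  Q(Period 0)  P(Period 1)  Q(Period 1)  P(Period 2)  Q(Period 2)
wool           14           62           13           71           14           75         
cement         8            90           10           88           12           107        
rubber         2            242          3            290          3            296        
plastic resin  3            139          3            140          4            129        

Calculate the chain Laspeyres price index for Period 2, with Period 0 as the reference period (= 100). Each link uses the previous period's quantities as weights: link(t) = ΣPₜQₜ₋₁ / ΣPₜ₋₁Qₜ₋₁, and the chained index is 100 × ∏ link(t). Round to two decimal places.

Link Period 0→Period 1:
ΣP(Period 1)Q(Period 0) = 13×62 + 10×90 + 3×242 + 3×139 = 806 + 900 + 726 + 417 = 2849
ΣP(Period 0)Q(Period 0) = 14×62 + 8×90 + 2×242 + 3×139 = 868 + 720 + 484 + 417 = 2489
link = 2849/2489 = 1.144636
Link Period 1→Period 2:
ΣP(Period 2)Q(Period 1) = 14×71 + 12×88 + 3×290 + 4×140 = 994 + 1056 + 870 + 560 = 3480
ΣP(Period 1)Q(Period 1) = 13×71 + 10×88 + 3×290 + 3×140 = 923 + 880 + 870 + 420 = 3093
link = 3480/3093 = 1.125121
Chained index = 100 × 1.144636 × 1.125121 = 128.7855

128.79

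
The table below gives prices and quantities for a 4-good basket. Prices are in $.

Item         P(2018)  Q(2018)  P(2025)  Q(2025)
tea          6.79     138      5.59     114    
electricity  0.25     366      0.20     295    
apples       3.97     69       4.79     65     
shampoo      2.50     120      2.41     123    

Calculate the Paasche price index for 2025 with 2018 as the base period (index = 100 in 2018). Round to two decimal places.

92.27

Paasche price index uses current-period quantities as weights.
ΣP(2025)·Q(2025) = 5.59×114 + 0.20×295 + 4.79×65 + 2.41×123 = 637.26 + 59 + 311.35 + 296.43 = 1304.04
ΣP(2018)·Q(2025) = 6.79×114 + 0.25×295 + 3.97×65 + 2.50×123 = 774.06 + 73.75 + 258.05 + 307.5 = 1413.36
Index = 1304.04 / 1413.36 × 100 = 92.2652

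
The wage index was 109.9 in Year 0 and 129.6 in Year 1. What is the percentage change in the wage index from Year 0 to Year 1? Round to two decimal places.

Change = (129.6 − 109.9) / 109.9 × 100
       = 19.7 / 109.9 × 100 = 17.9254%

17.93%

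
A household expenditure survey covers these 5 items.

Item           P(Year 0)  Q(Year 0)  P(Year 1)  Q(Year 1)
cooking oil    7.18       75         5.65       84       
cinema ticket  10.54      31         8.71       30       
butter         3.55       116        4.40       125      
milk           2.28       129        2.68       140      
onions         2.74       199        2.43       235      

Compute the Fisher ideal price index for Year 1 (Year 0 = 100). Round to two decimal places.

96.02

Laspeyres component (base-period weights):
ΣP(Year 1)Q(Year 0) = 5.65×75 + 8.71×31 + 4.40×116 + 2.68×129 + 2.43×199 = 423.75 + 270.01 + 510.4 + 345.72 + 483.57 = 2033.45
ΣP(Year 0)Q(Year 0) = 7.18×75 + 10.54×31 + 3.55×116 + 2.28×129 + 2.74×199 = 538.5 + 326.74 + 411.8 + 294.12 + 545.26 = 2116.42
L = 2033.45 / 2116.42 × 100 = 96.0797
Paasche component (current-period weights):
ΣP(Year 1)Q(Year 1) = 5.65×84 + 8.71×30 + 4.40×125 + 2.68×140 + 2.43×235 = 474.6 + 261.3 + 550 + 375.2 + 571.05 = 2232.15
ΣP(Year 0)Q(Year 1) = 7.18×84 + 10.54×30 + 3.55×125 + 2.28×140 + 2.74×235 = 603.12 + 316.2 + 443.75 + 319.2 + 643.9 = 2326.17
P = 2232.15 / 2326.17 × 100 = 95.9582
Fisher = √(L × P) = √(96.0797 × 95.9582) = 96.0189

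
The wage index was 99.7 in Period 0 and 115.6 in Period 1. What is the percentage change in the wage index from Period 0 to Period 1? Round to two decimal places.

Change = (115.6 − 99.7) / 99.7 × 100
       = 15.9 / 99.7 × 100 = 15.9478%

15.95%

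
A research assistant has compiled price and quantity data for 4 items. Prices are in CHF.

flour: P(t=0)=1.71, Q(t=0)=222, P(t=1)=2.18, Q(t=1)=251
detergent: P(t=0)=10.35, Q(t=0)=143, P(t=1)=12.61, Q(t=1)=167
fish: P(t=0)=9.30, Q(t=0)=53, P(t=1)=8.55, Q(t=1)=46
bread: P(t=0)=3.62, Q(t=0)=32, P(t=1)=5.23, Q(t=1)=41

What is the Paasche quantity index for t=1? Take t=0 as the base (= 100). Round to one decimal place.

112.1

Paasche quantity index uses current-period prices as weights.
ΣP(t=1)·Q(t=1) = 2.18×251 + 12.61×167 + 8.55×46 + 5.23×41 = 547.18 + 2105.87 + 393.3 + 214.43 = 3260.78
ΣP(t=1)·Q(t=0) = 2.18×222 + 12.61×143 + 8.55×53 + 5.23×32 = 483.96 + 1803.23 + 453.15 + 167.36 = 2907.7
Index = 3260.78 / 2907.7 × 100 = 112.1429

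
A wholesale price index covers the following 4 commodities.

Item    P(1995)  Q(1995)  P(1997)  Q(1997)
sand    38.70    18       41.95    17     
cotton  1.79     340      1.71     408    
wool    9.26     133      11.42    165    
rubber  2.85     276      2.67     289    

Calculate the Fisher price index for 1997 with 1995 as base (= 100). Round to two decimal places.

Laspeyres component (base-period weights):
ΣP(1997)Q(1995) = 41.95×18 + 1.71×340 + 11.42×133 + 2.67×276 = 755.1 + 581.4 + 1518.86 + 736.92 = 3592.28
ΣP(1995)Q(1995) = 38.70×18 + 1.79×340 + 9.26×133 + 2.85×276 = 696.6 + 608.6 + 1231.58 + 786.6 = 3323.38
L = 3592.28 / 3323.38 × 100 = 108.0912
Paasche component (current-period weights):
ΣP(1997)Q(1997) = 41.95×17 + 1.71×408 + 11.42×165 + 2.67×289 = 713.15 + 697.68 + 1884.3 + 771.63 = 4066.76
ΣP(1995)Q(1997) = 38.70×17 + 1.79×408 + 9.26×165 + 2.85×289 = 657.9 + 730.32 + 1527.9 + 823.65 = 3739.77
P = 4066.76 / 3739.77 × 100 = 108.7436
Fisher = √(L × P) = √(108.0912 × 108.7436) = 108.4169

108.42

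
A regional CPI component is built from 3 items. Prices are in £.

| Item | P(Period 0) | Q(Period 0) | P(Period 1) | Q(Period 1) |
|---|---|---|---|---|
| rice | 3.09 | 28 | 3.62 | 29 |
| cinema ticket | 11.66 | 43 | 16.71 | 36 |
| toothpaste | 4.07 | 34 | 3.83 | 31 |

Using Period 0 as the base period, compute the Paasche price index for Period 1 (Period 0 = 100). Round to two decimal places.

129.85

Paasche price index uses current-period quantities as weights.
ΣP(Period 1)·Q(Period 1) = 3.62×29 + 16.71×36 + 3.83×31 = 104.98 + 601.56 + 118.73 = 825.27
ΣP(Period 0)·Q(Period 1) = 3.09×29 + 11.66×36 + 4.07×31 = 89.61 + 419.76 + 126.17 = 635.54
Index = 825.27 / 635.54 × 100 = 129.8534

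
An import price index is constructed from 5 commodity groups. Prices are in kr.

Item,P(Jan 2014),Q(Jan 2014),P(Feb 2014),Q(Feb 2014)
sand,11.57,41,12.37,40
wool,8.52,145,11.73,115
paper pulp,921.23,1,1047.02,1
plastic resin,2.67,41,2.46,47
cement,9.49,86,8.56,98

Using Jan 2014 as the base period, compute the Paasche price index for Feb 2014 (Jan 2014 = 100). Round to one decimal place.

112.5

Paasche price index uses current-period quantities as weights.
ΣP(Feb 2014)·Q(Feb 2014) = 12.37×40 + 11.73×115 + 1047.02×1 + 2.46×47 + 8.56×98 = 494.8 + 1348.95 + 1047.02 + 115.62 + 838.88 = 3845.27
ΣP(Jan 2014)·Q(Feb 2014) = 11.57×40 + 8.52×115 + 921.23×1 + 2.67×47 + 9.49×98 = 462.8 + 979.8 + 921.23 + 125.49 + 930.02 = 3419.34
Index = 3845.27 / 3419.34 × 100 = 112.4565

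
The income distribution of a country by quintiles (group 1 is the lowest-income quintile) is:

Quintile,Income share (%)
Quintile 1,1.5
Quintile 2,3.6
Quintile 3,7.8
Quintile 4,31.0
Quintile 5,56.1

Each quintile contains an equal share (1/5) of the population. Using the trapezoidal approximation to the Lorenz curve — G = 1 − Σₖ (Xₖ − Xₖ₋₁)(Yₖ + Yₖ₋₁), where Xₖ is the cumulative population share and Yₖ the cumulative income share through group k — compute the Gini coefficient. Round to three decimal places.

Cumulative income shares Yₖ: 0.0150, 0.0510, 0.1290, 0.4390, 1.0000
Σ (Xₖ−Xₖ₋₁)(Yₖ+Yₖ₋₁) = (1/5)(0.0150+0.0000) + (1/5)(0.0510+0.0150) + (1/5)(0.1290+0.0510) + (1/5)(0.4390+0.1290) + (1/5)(1.0000+0.4390)
  = 0.0030 + 0.0132 + 0.0360 + 0.1136 + 0.2878 = 0.4536
G = 1 − 0.4536 = 0.5464

0.546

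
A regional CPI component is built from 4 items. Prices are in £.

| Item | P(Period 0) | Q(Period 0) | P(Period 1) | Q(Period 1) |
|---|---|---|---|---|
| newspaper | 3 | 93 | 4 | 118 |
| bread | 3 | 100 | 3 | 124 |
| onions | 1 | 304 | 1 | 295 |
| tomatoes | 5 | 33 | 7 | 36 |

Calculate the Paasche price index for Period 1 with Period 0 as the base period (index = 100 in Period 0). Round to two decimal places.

Paasche price index uses current-period quantities as weights.
ΣP(Period 1)·Q(Period 1) = 4×118 + 3×124 + 1×295 + 7×36 = 472 + 372 + 295 + 252 = 1391
ΣP(Period 0)·Q(Period 1) = 3×118 + 3×124 + 1×295 + 5×36 = 354 + 372 + 295 + 180 = 1201
Index = 1391 / 1201 × 100 = 115.8201

115.82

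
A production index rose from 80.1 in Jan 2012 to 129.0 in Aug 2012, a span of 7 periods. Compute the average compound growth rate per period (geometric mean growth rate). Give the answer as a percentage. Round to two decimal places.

Growth factor = (129.0/80.1)^(1/7) = (1.610487)^(1/7) = 1.070447
Growth rate = 1.070447 − 1 = 0.070447 = 7.0447%

7.04%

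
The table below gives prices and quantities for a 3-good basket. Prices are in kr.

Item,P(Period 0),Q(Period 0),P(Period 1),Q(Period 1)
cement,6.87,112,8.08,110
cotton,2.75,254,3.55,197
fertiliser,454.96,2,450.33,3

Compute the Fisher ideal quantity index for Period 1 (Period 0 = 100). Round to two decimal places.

110.25

Laspeyres component (base-period weights):
ΣP(Period 0)Q(Period 1) = 6.87×110 + 2.75×197 + 454.96×3 = 755.7 + 541.75 + 1364.88 = 2662.33
ΣP(Period 0)Q(Period 0) = 6.87×112 + 2.75×254 + 454.96×2 = 769.44 + 698.5 + 909.92 = 2377.86
L = 2662.33 / 2377.86 × 100 = 111.9633
Paasche component (current-period weights):
ΣP(Period 1)Q(Period 1) = 8.08×110 + 3.55×197 + 450.33×3 = 888.8 + 699.35 + 1350.99 = 2939.14
ΣP(Period 1)Q(Period 0) = 8.08×112 + 3.55×254 + 450.33×2 = 904.96 + 901.7 + 900.66 = 2707.32
P = 2939.14 / 2707.32 × 100 = 108.5627
Fisher = √(L × P) = √(111.9633 × 108.5627) = 110.2499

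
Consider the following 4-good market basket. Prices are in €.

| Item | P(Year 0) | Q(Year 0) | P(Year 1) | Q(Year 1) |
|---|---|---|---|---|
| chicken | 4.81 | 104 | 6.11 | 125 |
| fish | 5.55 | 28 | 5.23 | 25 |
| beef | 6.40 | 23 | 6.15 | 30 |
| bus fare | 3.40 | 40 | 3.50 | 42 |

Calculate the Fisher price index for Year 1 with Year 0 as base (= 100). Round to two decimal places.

Laspeyres component (base-period weights):
ΣP(Year 1)Q(Year 0) = 6.11×104 + 5.23×28 + 6.15×23 + 3.50×40 = 635.44 + 146.44 + 141.45 + 140 = 1063.33
ΣP(Year 0)Q(Year 0) = 4.81×104 + 5.55×28 + 6.40×23 + 3.40×40 = 500.24 + 155.4 + 147.2 + 136 = 938.84
L = 1063.33 / 938.84 × 100 = 113.2600
Paasche component (current-period weights):
ΣP(Year 1)Q(Year 1) = 6.11×125 + 5.23×25 + 6.15×30 + 3.50×42 = 763.75 + 130.75 + 184.5 + 147 = 1226
ΣP(Year 0)Q(Year 1) = 4.81×125 + 5.55×25 + 6.40×30 + 3.40×42 = 601.25 + 138.75 + 192 + 142.8 = 1074.8
P = 1226 / 1074.8 × 100 = 114.0677
Fisher = √(L × P) = √(113.2600 × 114.0677) = 113.6631

113.66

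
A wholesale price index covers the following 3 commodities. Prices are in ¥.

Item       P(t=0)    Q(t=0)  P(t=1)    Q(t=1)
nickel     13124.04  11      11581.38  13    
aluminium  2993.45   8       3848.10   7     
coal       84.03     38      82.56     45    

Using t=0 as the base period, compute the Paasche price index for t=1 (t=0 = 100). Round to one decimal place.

92.8

Paasche price index uses current-period quantities as weights.
ΣP(t=1)·Q(t=1) = 11581.38×13 + 3848.10×7 + 82.56×45 = 150557.94 + 26936.7 + 3715.2 = 181209.84
ΣP(t=0)·Q(t=1) = 13124.04×13 + 2993.45×7 + 84.03×45 = 170612.52 + 20954.15 + 3781.35 = 195348.02
Index = 181209.84 / 195348.02 × 100 = 92.7626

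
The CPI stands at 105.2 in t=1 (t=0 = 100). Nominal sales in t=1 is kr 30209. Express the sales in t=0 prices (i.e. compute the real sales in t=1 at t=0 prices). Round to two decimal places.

Real = Nominal ÷ (Index/100) = 30209 ÷ (105.2/100)
     = 30209 ÷ 1.052 = 28715.7795

28715.78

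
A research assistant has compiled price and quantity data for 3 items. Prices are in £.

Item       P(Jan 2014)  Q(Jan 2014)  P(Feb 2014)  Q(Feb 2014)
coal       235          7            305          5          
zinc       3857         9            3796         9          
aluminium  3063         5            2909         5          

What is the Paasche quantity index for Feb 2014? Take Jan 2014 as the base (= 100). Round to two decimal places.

Paasche quantity index uses current-period prices as weights.
ΣP(Feb 2014)·Q(Feb 2014) = 305×5 + 3796×9 + 2909×5 = 1525 + 34164 + 14545 = 50234
ΣP(Feb 2014)·Q(Jan 2014) = 305×7 + 3796×9 + 2909×5 = 2135 + 34164 + 14545 = 50844
Index = 50234 / 50844 × 100 = 98.8003

98.80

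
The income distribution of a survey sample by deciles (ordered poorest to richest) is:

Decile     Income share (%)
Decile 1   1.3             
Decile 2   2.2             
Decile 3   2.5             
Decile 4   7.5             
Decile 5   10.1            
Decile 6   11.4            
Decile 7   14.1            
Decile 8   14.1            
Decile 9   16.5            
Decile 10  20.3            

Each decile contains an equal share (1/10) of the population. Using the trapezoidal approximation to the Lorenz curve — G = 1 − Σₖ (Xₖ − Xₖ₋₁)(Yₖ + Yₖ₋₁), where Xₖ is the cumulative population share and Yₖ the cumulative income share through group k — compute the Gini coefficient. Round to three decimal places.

Cumulative income shares Yₖ: 0.0130, 0.0350, 0.0600, 0.1350, 0.2360, 0.3500, 0.4910, 0.6320, 0.7970, 1.0000
Σ (Xₖ−Xₖ₋₁)(Yₖ+Yₖ₋₁) = (1/10)(0.0130+0.0000) + (1/10)(0.0350+0.0130) + (1/10)(0.0600+0.0350) + (1/10)(0.1350+0.0600) + (1/10)(0.2360+0.1350) + (1/10)(0.3500+0.2360) + (1/10)(0.4910+0.3500) + (1/10)(0.6320+0.4910) + (1/10)(0.7970+0.6320) + (1/10)(1.0000+0.7970)
  = 0.0013 + 0.0048 + 0.0095 + 0.0195 + 0.0371 + 0.0586 + 0.0841 + 0.1123 + 0.1429 + 0.1797 = 0.6498
G = 1 − 0.6498 = 0.3502

0.350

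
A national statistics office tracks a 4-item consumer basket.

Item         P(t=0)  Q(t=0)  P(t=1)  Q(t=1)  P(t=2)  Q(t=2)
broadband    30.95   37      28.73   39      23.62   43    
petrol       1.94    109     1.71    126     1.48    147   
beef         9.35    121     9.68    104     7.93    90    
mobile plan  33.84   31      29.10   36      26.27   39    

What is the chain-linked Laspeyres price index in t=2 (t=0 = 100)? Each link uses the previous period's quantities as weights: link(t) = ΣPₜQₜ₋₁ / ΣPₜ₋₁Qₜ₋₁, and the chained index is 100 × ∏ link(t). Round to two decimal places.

Link t=0→t=1:
ΣP(t=1)Q(t=0) = 28.73×37 + 1.71×109 + 9.68×121 + 29.10×31 = 1063.01 + 186.39 + 1171.28 + 902.1 = 3322.78
ΣP(t=0)Q(t=0) = 30.95×37 + 1.94×109 + 9.35×121 + 33.84×31 = 1145.15 + 211.46 + 1131.35 + 1049.04 = 3537
link = 3322.78/3537 = 0.939435
Link t=1→t=2:
ΣP(t=2)Q(t=1) = 23.62×39 + 1.48×126 + 7.93×104 + 26.27×36 = 921.18 + 186.48 + 824.72 + 945.72 = 2878.1
ΣP(t=1)Q(t=1) = 28.73×39 + 1.71×126 + 9.68×104 + 29.10×36 = 1120.47 + 215.46 + 1006.72 + 1047.6 = 3390.25
link = 2878.1/3390.25 = 0.848934
Chained index = 100 × 0.939435 × 0.848934 = 79.7518

79.75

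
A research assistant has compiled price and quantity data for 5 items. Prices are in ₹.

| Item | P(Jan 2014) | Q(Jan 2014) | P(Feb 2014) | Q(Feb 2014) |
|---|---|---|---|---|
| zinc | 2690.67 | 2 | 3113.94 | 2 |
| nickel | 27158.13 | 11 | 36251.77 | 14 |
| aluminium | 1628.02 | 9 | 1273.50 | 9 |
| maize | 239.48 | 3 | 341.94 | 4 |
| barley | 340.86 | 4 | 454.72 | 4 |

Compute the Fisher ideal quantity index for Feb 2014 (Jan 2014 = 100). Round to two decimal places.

Laspeyres component (base-period weights):
ΣP(Jan 2014)Q(Feb 2014) = 2690.67×2 + 27158.13×14 + 1628.02×9 + 239.48×4 + 340.86×4 = 5381.34 + 380213.82 + 14652.18 + 957.92 + 1363.44 = 402568.7
ΣP(Jan 2014)Q(Jan 2014) = 2690.67×2 + 27158.13×11 + 1628.02×9 + 239.48×3 + 340.86×4 = 5381.34 + 298739.43 + 14652.18 + 718.44 + 1363.44 = 320854.83
L = 402568.7 / 320854.83 × 100 = 125.4676
Paasche component (current-period weights):
ΣP(Feb 2014)Q(Feb 2014) = 3113.94×2 + 36251.77×14 + 1273.50×9 + 341.94×4 + 454.72×4 = 6227.88 + 507524.78 + 11461.5 + 1367.76 + 1818.88 = 528400.8
ΣP(Feb 2014)Q(Jan 2014) = 3113.94×2 + 36251.77×11 + 1273.50×9 + 341.94×3 + 454.72×4 = 6227.88 + 398769.47 + 11461.5 + 1025.82 + 1818.88 = 419303.55
P = 528400.8 / 419303.55 × 100 = 126.0187
Fisher = √(L × P) = √(125.4676 × 126.0187) = 125.7428

125.74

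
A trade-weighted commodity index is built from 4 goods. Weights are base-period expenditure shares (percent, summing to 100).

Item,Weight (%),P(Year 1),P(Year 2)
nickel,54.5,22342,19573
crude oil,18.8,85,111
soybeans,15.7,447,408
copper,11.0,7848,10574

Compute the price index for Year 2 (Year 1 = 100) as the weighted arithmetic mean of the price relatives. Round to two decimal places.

nickel: 54.5 × (19573/22342) = 54.5 × 0.876063 = 47.7454
crude oil: 18.8 × (111/85) = 18.8 × 1.305882 = 24.5506
soybeans: 15.7 × (408/447) = 15.7 × 0.912752 = 14.3302
copper: 11.0 × (10574/7848) = 11.0 × 1.347350 = 14.8208
Index = Σ wᵢ·(p₁ᵢ/p₀ᵢ) = 47.7454 + 24.5506 + 14.3302 + 14.8208 = 101.4471

101.45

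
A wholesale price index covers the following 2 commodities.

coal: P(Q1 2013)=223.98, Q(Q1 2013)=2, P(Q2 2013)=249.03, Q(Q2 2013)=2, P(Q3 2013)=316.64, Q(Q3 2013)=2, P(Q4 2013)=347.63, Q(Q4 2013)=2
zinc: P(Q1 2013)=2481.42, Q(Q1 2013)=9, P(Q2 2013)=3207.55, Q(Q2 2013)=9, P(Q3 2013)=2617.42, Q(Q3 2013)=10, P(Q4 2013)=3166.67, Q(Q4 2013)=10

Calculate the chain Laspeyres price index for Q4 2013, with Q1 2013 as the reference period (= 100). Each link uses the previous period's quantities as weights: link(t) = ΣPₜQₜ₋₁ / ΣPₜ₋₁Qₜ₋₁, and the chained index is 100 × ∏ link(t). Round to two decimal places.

Link Q1 2013→Q2 2013:
ΣP(Q2 2013)Q(Q1 2013) = 249.03×2 + 3207.55×9 = 498.06 + 28867.95 = 29366.01
ΣP(Q1 2013)Q(Q1 2013) = 223.98×2 + 2481.42×9 = 447.96 + 22332.78 = 22780.74
link = 29366.01/22780.74 = 1.289072
Link Q2 2013→Q3 2013:
ΣP(Q3 2013)Q(Q2 2013) = 316.64×2 + 2617.42×9 = 633.28 + 23556.78 = 24190.06
ΣP(Q2 2013)Q(Q2 2013) = 249.03×2 + 3207.55×9 = 498.06 + 28867.95 = 29366.01
link = 24190.06/29366.01 = 0.823744
Link Q3 2013→Q4 2013:
ΣP(Q4 2013)Q(Q3 2013) = 347.63×2 + 3166.67×10 = 695.26 + 31666.7 = 32361.96
ΣP(Q3 2013)Q(Q3 2013) = 316.64×2 + 2617.42×10 = 633.28 + 26174.2 = 26807.48
link = 32361.96/26807.48 = 1.207199
Chained index = 100 × 1.289072 × 0.823744 × 1.207199 = 128.1882

128.19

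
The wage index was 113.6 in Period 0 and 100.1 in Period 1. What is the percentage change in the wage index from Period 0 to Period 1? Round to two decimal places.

Change = (100.1 − 113.6) / 113.6 × 100
       = -13.5 / 113.6 × 100 = -11.8838%

-11.88%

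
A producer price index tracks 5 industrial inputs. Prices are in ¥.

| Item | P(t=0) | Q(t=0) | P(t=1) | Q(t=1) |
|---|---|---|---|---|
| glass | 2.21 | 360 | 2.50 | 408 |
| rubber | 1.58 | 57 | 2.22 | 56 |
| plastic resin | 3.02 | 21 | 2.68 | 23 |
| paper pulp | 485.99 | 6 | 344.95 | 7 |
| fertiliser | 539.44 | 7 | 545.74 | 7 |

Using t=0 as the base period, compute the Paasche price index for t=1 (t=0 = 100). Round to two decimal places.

Paasche price index uses current-period quantities as weights.
ΣP(t=1)·Q(t=1) = 2.50×408 + 2.22×56 + 2.68×23 + 344.95×7 + 545.74×7 = 1020 + 124.32 + 61.64 + 2414.65 + 3820.18 = 7440.79
ΣP(t=0)·Q(t=1) = 2.21×408 + 1.58×56 + 3.02×23 + 485.99×7 + 539.44×7 = 901.68 + 88.48 + 69.46 + 3401.93 + 3776.08 = 8237.63
Index = 7440.79 / 8237.63 × 100 = 90.3268

90.33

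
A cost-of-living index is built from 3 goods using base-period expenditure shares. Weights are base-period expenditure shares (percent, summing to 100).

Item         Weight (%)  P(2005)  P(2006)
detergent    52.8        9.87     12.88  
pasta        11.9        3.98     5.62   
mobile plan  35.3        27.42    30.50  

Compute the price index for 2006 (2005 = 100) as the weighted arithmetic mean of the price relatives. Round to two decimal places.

detergent: 52.8 × (12.88/9.87) = 52.8 × 1.304965 = 68.9021
pasta: 11.9 × (5.62/3.98) = 11.9 × 1.412060 = 16.8035
mobile plan: 35.3 × (30.50/27.42) = 35.3 × 1.112327 = 39.2651
Index = Σ wᵢ·(p₁ᵢ/p₀ᵢ) = 68.9021 + 16.8035 + 39.2651 = 124.9708

124.97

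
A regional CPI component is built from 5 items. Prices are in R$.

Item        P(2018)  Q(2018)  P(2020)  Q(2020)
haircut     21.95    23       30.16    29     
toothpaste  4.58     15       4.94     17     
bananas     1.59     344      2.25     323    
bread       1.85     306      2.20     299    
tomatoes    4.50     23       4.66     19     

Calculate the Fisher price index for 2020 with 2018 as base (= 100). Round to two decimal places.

Laspeyres component (base-period weights):
ΣP(2020)Q(2018) = 30.16×23 + 4.94×15 + 2.25×344 + 2.20×306 + 4.66×23 = 693.68 + 74.1 + 774 + 673.2 + 107.18 = 2322.16
ΣP(2018)Q(2018) = 21.95×23 + 4.58×15 + 1.59×344 + 1.85×306 + 4.50×23 = 504.85 + 68.7 + 546.96 + 566.1 + 103.5 = 1790.11
L = 2322.16 / 1790.11 × 100 = 129.7216
Paasche component (current-period weights):
ΣP(2020)Q(2020) = 30.16×29 + 4.94×17 + 2.25×323 + 2.20×299 + 4.66×19 = 874.64 + 83.98 + 726.75 + 657.8 + 88.54 = 2431.71
ΣP(2018)Q(2020) = 21.95×29 + 4.58×17 + 1.59×323 + 1.85×299 + 4.50×19 = 636.55 + 77.86 + 513.57 + 553.15 + 85.5 = 1866.63
P = 2431.71 / 1866.63 × 100 = 130.2727
Fisher = √(L × P) = √(129.7216 × 130.2727) = 129.9969

130.00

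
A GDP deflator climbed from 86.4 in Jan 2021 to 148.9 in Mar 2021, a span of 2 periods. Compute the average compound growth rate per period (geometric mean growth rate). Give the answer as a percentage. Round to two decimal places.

Growth factor = (148.9/86.4)^(1/2) = (1.723380)^(1/2) = 1.312776
Growth rate = 1.312776 − 1 = 0.312776 = 31.2776%

31.28%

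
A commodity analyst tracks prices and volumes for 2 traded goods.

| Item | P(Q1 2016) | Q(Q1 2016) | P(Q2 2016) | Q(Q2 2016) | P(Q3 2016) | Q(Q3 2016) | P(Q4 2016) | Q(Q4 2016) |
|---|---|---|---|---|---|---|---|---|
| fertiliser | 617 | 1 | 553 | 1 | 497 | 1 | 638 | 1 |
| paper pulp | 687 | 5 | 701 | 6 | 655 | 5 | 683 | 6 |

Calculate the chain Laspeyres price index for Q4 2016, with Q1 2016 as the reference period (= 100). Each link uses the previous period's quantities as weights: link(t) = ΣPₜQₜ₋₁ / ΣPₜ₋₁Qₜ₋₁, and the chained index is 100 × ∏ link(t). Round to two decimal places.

Link Q1 2016→Q2 2016:
ΣP(Q2 2016)Q(Q1 2016) = 553×1 + 701×5 = 553 + 3505 = 4058
ΣP(Q1 2016)Q(Q1 2016) = 617×1 + 687×5 = 617 + 3435 = 4052
link = 4058/4052 = 1.001481
Link Q2 2016→Q3 2016:
ΣP(Q3 2016)Q(Q2 2016) = 497×1 + 655×6 = 497 + 3930 = 4427
ΣP(Q2 2016)Q(Q2 2016) = 553×1 + 701×6 = 553 + 4206 = 4759
link = 4427/4759 = 0.930237
Link Q3 2016→Q4 2016:
ΣP(Q4 2016)Q(Q3 2016) = 638×1 + 683×5 = 638 + 3415 = 4053
ΣP(Q3 2016)Q(Q3 2016) = 497×1 + 655×5 = 497 + 3275 = 3772
link = 4053/3772 = 1.074496
Chained index = 100 × 1.001481 × 0.930237 × 1.074496 = 100.1017

100.10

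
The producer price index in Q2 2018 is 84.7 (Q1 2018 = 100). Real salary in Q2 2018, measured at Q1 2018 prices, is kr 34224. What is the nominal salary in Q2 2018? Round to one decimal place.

28987.7

Nominal = Real × (Index/100) = 34224 × (84.7/100)
        = 34224 × 0.847 = 28987.7280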